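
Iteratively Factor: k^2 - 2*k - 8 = (k + 2)*(k - 4)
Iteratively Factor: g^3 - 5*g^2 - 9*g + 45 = (g + 3)*(g^2 - 8*g + 15) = (g - 5)*(g + 3)*(g - 3)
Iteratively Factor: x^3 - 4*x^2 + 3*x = (x)*(x^2 - 4*x + 3) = x*(x - 1)*(x - 3)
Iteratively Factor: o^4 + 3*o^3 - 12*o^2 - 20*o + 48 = (o + 4)*(o^3 - o^2 - 8*o + 12) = (o - 2)*(o + 4)*(o^2 + o - 6) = (o - 2)^2*(o + 4)*(o + 3)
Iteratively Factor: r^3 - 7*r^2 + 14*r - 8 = (r - 2)*(r^2 - 5*r + 4) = (r - 2)*(r - 1)*(r - 4)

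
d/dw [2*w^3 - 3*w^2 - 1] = 6*w*(w - 1)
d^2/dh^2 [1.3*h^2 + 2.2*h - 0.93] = 2.60000000000000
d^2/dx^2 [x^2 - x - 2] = 2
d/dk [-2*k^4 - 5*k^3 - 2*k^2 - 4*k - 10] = -8*k^3 - 15*k^2 - 4*k - 4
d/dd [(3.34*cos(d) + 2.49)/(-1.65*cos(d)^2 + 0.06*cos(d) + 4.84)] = (5.511*sin(d)^2 - 8.217*cos(d) - 21.5272)*sin(d)/(-1.65*cos(d)^2 + 0.06*cos(d) + 4.84)^2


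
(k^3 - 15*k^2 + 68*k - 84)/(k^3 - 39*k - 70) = (k^2 - 8*k + 12)/(k^2 + 7*k + 10)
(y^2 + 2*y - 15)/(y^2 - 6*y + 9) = (y + 5)/(y - 3)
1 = 1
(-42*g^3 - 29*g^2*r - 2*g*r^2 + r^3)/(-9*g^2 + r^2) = (-14*g^2 - 5*g*r + r^2)/(-3*g + r)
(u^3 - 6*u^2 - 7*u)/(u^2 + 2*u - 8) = u*(u^2 - 6*u - 7)/(u^2 + 2*u - 8)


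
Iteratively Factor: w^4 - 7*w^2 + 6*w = (w)*(w^3 - 7*w + 6) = w*(w - 2)*(w^2 + 2*w - 3) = w*(w - 2)*(w - 1)*(w + 3)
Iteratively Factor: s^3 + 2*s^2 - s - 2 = (s + 1)*(s^2 + s - 2) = (s - 1)*(s + 1)*(s + 2)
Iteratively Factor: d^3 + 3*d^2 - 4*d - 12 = (d + 2)*(d^2 + d - 6) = (d - 2)*(d + 2)*(d + 3)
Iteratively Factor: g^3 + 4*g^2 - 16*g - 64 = (g + 4)*(g^2 - 16) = (g + 4)^2*(g - 4)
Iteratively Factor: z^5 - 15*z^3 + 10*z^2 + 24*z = (z + 1)*(z^4 - z^3 - 14*z^2 + 24*z) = (z + 1)*(z + 4)*(z^3 - 5*z^2 + 6*z) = (z - 3)*(z + 1)*(z + 4)*(z^2 - 2*z) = (z - 3)*(z - 2)*(z + 1)*(z + 4)*(z)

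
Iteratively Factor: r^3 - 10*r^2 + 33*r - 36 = (r - 4)*(r^2 - 6*r + 9) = (r - 4)*(r - 3)*(r - 3)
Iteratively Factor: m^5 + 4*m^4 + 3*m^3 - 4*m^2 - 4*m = (m + 2)*(m^4 + 2*m^3 - m^2 - 2*m) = (m - 1)*(m + 2)*(m^3 + 3*m^2 + 2*m) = m*(m - 1)*(m + 2)*(m^2 + 3*m + 2) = m*(m - 1)*(m + 2)^2*(m + 1)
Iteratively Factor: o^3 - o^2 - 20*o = (o)*(o^2 - o - 20) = o*(o - 5)*(o + 4)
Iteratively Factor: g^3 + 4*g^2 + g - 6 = (g + 3)*(g^2 + g - 2) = (g - 1)*(g + 3)*(g + 2)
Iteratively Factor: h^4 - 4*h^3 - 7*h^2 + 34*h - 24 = (h + 3)*(h^3 - 7*h^2 + 14*h - 8) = (h - 4)*(h + 3)*(h^2 - 3*h + 2) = (h - 4)*(h - 2)*(h + 3)*(h - 1)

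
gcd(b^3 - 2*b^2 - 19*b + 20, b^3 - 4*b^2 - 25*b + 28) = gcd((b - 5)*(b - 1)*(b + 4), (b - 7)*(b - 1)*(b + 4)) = b^2 + 3*b - 4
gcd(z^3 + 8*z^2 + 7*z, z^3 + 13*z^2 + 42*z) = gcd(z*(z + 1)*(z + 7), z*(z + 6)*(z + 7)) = z^2 + 7*z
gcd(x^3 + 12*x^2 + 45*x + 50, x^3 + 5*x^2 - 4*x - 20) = x^2 + 7*x + 10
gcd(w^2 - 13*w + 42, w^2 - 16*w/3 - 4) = w - 6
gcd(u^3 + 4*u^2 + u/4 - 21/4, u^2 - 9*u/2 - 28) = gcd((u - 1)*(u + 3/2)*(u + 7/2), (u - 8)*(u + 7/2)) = u + 7/2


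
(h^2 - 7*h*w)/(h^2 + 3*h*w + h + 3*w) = h*(h - 7*w)/(h^2 + 3*h*w + h + 3*w)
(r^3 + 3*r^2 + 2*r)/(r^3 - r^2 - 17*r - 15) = r*(r + 2)/(r^2 - 2*r - 15)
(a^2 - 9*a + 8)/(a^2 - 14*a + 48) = (a - 1)/(a - 6)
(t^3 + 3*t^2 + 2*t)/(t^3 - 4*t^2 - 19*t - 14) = t/(t - 7)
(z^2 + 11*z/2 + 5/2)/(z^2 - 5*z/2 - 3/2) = (z + 5)/(z - 3)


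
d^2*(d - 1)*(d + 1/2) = d^4 - d^3/2 - d^2/2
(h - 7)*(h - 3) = h^2 - 10*h + 21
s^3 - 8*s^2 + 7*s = s*(s - 7)*(s - 1)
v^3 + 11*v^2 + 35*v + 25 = (v + 1)*(v + 5)^2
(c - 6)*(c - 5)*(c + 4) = c^3 - 7*c^2 - 14*c + 120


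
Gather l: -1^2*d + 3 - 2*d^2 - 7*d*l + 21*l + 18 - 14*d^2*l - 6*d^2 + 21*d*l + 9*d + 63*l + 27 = -8*d^2 + 8*d + l*(-14*d^2 + 14*d + 84) + 48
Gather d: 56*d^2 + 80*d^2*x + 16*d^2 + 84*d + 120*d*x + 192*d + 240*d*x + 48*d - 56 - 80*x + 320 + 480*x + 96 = d^2*(80*x + 72) + d*(360*x + 324) + 400*x + 360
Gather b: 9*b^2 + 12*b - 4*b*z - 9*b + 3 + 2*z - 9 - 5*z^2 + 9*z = 9*b^2 + b*(3 - 4*z) - 5*z^2 + 11*z - 6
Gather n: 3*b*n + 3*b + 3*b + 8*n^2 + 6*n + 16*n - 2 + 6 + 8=6*b + 8*n^2 + n*(3*b + 22) + 12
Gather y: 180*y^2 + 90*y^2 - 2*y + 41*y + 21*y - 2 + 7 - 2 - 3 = 270*y^2 + 60*y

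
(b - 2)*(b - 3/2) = b^2 - 7*b/2 + 3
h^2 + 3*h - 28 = (h - 4)*(h + 7)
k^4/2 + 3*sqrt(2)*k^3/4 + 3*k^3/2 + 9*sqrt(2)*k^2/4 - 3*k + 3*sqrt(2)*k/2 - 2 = (k - sqrt(2)/2)*(k + 2*sqrt(2))*(sqrt(2)*k/2 + sqrt(2)/2)*(sqrt(2)*k/2 + sqrt(2))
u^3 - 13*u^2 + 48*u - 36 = (u - 6)^2*(u - 1)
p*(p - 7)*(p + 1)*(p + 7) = p^4 + p^3 - 49*p^2 - 49*p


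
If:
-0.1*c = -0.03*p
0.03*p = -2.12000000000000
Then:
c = -21.20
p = -70.67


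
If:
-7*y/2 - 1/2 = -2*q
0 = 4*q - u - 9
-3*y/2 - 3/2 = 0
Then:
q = -3/2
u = -15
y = -1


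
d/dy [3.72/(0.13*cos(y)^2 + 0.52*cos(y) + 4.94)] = (0.9672*cos(y) + 1.9344)*sin(y)/(0.13*cos(y)^2 + 0.52*cos(y) + 4.94)^2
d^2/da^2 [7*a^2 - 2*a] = 14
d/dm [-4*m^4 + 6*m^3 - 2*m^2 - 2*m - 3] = -16*m^3 + 18*m^2 - 4*m - 2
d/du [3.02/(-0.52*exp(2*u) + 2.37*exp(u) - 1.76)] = (3.1408*exp(u) - 7.1574)*exp(u)/(0.52*exp(2*u) - 2.37*exp(u) + 1.76)^2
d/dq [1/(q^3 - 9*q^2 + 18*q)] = 3*(-q^2 + 6*q - 6)/(q^2*(q^2 - 9*q + 18)^2)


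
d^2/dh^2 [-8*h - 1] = 0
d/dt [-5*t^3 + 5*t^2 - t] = -15*t^2 + 10*t - 1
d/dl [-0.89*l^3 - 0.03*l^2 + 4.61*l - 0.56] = -2.67*l^2 - 0.06*l + 4.61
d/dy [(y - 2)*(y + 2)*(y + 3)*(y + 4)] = 4*y^3 + 21*y^2 + 16*y - 28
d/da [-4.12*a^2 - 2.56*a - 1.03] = -8.24*a - 2.56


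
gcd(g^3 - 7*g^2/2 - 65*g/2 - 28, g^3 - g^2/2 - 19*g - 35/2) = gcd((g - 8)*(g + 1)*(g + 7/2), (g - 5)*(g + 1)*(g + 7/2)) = g^2 + 9*g/2 + 7/2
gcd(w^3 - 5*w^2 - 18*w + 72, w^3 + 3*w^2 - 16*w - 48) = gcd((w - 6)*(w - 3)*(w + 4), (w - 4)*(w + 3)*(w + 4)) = w + 4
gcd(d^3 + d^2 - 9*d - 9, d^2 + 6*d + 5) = d + 1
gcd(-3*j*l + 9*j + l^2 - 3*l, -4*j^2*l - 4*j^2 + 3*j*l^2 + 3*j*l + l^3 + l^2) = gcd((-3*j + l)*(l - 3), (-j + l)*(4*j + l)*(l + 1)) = 1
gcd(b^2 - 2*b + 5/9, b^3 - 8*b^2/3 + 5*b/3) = b - 5/3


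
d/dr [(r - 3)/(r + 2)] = 5/(r + 2)^2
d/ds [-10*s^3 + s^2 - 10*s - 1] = -30*s^2 + 2*s - 10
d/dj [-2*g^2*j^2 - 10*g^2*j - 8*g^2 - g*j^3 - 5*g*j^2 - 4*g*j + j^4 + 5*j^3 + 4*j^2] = -4*g^2*j - 10*g^2 - 3*g*j^2 - 10*g*j - 4*g + 4*j^3 + 15*j^2 + 8*j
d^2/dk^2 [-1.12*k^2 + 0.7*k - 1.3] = -2.24000000000000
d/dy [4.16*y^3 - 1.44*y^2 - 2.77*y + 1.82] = 12.48*y^2 - 2.88*y - 2.77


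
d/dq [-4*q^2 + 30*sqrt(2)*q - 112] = -8*q + 30*sqrt(2)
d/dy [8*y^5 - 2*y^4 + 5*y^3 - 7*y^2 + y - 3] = 40*y^4 - 8*y^3 + 15*y^2 - 14*y + 1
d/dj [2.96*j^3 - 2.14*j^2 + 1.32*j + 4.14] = 8.88*j^2 - 4.28*j + 1.32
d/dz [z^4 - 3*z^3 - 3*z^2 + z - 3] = 4*z^3 - 9*z^2 - 6*z + 1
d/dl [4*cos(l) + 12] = -4*sin(l)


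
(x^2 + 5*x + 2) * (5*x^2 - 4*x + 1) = 5*x^4 + 21*x^3 - 9*x^2 - 3*x + 2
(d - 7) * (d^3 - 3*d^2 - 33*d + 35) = d^4 - 10*d^3 - 12*d^2 + 266*d - 245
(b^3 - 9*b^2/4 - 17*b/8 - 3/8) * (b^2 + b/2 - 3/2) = b^5 - 7*b^4/4 - 19*b^3/4 + 31*b^2/16 + 3*b + 9/16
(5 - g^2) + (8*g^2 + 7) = 7*g^2 + 12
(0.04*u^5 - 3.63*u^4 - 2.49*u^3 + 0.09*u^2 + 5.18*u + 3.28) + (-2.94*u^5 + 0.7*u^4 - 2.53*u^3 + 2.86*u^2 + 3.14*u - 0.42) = -2.9*u^5 - 2.93*u^4 - 5.02*u^3 + 2.95*u^2 + 8.32*u + 2.86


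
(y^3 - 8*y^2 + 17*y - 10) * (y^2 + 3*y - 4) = y^5 - 5*y^4 - 11*y^3 + 73*y^2 - 98*y + 40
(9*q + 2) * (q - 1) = 9*q^2 - 7*q - 2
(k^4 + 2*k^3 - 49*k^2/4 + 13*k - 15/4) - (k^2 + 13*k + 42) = k^4 + 2*k^3 - 53*k^2/4 - 183/4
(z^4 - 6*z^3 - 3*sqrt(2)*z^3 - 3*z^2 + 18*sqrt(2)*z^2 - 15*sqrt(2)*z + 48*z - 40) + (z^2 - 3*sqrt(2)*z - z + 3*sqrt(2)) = z^4 - 6*z^3 - 3*sqrt(2)*z^3 - 2*z^2 + 18*sqrt(2)*z^2 - 18*sqrt(2)*z + 47*z - 40 + 3*sqrt(2)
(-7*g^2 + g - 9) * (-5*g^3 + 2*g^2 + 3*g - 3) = 35*g^5 - 19*g^4 + 26*g^3 + 6*g^2 - 30*g + 27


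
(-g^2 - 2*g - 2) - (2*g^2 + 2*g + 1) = -3*g^2 - 4*g - 3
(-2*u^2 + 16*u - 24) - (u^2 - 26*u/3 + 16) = -3*u^2 + 74*u/3 - 40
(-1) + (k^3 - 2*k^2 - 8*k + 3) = k^3 - 2*k^2 - 8*k + 2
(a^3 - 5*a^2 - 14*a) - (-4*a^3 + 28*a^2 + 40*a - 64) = 5*a^3 - 33*a^2 - 54*a + 64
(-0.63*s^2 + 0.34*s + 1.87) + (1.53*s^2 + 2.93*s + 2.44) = 0.9*s^2 + 3.27*s + 4.31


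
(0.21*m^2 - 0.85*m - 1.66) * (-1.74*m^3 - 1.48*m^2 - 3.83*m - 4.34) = -0.3654*m^5 + 1.1682*m^4 + 3.3421*m^3 + 4.8009*m^2 + 10.0468*m + 7.2044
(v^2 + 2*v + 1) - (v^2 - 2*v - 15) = 4*v + 16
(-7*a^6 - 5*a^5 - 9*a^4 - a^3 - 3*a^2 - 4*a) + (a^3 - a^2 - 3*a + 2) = -7*a^6 - 5*a^5 - 9*a^4 - 4*a^2 - 7*a + 2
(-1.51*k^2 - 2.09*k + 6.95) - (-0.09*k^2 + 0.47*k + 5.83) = -1.42*k^2 - 2.56*k + 1.12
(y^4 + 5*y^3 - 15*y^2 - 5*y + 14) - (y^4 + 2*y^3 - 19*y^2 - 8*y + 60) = 3*y^3 + 4*y^2 + 3*y - 46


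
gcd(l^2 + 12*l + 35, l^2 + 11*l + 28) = l + 7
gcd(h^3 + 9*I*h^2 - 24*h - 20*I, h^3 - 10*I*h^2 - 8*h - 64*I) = h + 2*I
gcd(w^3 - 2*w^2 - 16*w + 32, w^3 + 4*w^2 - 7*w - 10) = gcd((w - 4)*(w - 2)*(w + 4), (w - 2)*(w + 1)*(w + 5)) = w - 2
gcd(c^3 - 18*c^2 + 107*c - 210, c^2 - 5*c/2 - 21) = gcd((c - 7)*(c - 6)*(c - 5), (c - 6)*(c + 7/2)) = c - 6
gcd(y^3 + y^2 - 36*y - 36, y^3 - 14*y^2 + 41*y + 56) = y + 1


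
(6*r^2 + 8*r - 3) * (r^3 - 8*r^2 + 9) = 6*r^5 - 40*r^4 - 67*r^3 + 78*r^2 + 72*r - 27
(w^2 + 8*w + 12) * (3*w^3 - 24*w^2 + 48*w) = 3*w^5 - 108*w^3 + 96*w^2 + 576*w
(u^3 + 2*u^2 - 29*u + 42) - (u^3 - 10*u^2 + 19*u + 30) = 12*u^2 - 48*u + 12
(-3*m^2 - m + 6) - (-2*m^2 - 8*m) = -m^2 + 7*m + 6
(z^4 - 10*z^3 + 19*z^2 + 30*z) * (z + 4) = z^5 - 6*z^4 - 21*z^3 + 106*z^2 + 120*z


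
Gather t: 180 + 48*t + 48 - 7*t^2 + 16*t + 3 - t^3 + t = -t^3 - 7*t^2 + 65*t + 231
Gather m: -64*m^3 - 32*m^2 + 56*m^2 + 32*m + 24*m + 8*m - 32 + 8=-64*m^3 + 24*m^2 + 64*m - 24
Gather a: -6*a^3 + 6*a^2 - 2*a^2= -6*a^3 + 4*a^2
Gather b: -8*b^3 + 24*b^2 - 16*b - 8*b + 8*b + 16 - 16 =-8*b^3 + 24*b^2 - 16*b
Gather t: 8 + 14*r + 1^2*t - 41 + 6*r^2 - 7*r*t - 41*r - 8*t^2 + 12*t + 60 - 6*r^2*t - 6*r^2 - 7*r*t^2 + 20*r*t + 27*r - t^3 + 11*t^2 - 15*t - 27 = -t^3 + t^2*(3 - 7*r) + t*(-6*r^2 + 13*r - 2)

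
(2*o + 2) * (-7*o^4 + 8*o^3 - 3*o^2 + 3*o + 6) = -14*o^5 + 2*o^4 + 10*o^3 + 18*o + 12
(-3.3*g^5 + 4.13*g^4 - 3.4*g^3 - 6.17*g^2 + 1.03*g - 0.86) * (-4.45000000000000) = 14.685*g^5 - 18.3785*g^4 + 15.13*g^3 + 27.4565*g^2 - 4.5835*g + 3.827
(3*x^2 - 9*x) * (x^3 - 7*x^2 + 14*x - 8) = 3*x^5 - 30*x^4 + 105*x^3 - 150*x^2 + 72*x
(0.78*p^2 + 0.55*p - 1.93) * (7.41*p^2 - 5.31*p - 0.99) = 5.7798*p^4 - 0.0662999999999991*p^3 - 17.994*p^2 + 9.7038*p + 1.9107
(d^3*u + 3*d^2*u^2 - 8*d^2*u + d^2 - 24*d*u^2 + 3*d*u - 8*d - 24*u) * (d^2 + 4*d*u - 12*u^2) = d^5*u + 7*d^4*u^2 - 8*d^4*u + d^4 - 56*d^3*u^2 + 7*d^3*u - 8*d^3 - 36*d^2*u^4 - 56*d^2*u + 288*d*u^4 - 36*d*u^3 + 288*u^3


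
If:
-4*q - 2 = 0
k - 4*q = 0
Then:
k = -2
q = -1/2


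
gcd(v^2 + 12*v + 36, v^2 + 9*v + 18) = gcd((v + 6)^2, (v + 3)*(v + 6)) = v + 6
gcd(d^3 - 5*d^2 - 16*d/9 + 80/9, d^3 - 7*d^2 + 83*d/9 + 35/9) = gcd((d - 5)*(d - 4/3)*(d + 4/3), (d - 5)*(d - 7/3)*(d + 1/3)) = d - 5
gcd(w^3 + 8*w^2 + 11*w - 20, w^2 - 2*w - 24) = w + 4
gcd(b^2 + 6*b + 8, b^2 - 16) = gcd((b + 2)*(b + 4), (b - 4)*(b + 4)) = b + 4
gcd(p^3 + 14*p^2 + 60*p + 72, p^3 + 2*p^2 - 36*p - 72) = p^2 + 8*p + 12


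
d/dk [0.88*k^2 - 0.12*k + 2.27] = 1.76*k - 0.12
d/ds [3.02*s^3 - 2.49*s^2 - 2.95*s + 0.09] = 9.06*s^2 - 4.98*s - 2.95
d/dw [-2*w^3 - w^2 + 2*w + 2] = -6*w^2 - 2*w + 2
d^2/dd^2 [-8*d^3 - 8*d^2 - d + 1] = -48*d - 16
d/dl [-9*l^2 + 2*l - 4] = 2 - 18*l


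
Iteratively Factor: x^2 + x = (x + 1)*(x)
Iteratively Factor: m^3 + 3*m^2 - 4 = (m - 1)*(m^2 + 4*m + 4) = (m - 1)*(m + 2)*(m + 2)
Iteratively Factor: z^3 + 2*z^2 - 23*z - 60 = (z + 3)*(z^2 - z - 20) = (z + 3)*(z + 4)*(z - 5)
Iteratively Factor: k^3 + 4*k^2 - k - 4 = (k - 1)*(k^2 + 5*k + 4) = (k - 1)*(k + 1)*(k + 4)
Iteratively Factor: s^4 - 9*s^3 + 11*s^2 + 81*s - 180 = (s - 5)*(s^3 - 4*s^2 - 9*s + 36) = (s - 5)*(s + 3)*(s^2 - 7*s + 12) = (s - 5)*(s - 3)*(s + 3)*(s - 4)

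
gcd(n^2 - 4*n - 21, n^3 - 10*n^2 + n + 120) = n + 3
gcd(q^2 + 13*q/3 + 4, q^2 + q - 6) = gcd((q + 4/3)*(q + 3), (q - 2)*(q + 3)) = q + 3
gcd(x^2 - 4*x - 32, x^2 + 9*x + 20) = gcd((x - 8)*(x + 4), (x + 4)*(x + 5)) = x + 4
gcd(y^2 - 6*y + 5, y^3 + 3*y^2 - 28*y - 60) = y - 5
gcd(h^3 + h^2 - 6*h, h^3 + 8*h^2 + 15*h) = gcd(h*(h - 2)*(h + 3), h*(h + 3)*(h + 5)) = h^2 + 3*h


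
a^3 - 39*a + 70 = (a - 5)*(a - 2)*(a + 7)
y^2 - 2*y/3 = y*(y - 2/3)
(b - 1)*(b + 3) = b^2 + 2*b - 3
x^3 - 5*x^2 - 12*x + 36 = (x - 6)*(x - 2)*(x + 3)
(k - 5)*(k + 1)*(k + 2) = k^3 - 2*k^2 - 13*k - 10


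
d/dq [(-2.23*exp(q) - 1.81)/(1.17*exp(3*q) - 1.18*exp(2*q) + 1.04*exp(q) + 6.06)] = (5.2182*exp(3*q) + 3.7217*exp(2*q) - 4.2716*exp(q) - 11.6314)*exp(q)/(1.3689*exp(6*q) - 2.7612*exp(5*q) + 3.826*exp(4*q) + 11.726*exp(3*q) - 13.22*exp(2*q) + 12.6048*exp(q) + 36.7236)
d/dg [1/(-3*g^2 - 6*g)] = 2*(g + 1)/(3*g^2*(g + 2)^2)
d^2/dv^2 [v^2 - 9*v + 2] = 2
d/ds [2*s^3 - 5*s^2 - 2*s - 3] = 6*s^2 - 10*s - 2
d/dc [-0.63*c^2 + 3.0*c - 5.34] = 3.0 - 1.26*c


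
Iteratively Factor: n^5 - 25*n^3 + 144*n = (n + 4)*(n^4 - 4*n^3 - 9*n^2 + 36*n) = (n + 3)*(n + 4)*(n^3 - 7*n^2 + 12*n) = (n - 4)*(n + 3)*(n + 4)*(n^2 - 3*n) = n*(n - 4)*(n + 3)*(n + 4)*(n - 3)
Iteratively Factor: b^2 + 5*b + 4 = (b + 1)*(b + 4)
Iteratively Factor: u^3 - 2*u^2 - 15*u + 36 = (u - 3)*(u^2 + u - 12) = (u - 3)^2*(u + 4)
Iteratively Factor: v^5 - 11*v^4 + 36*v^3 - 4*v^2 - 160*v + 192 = (v + 2)*(v^4 - 13*v^3 + 62*v^2 - 128*v + 96) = (v - 3)*(v + 2)*(v^3 - 10*v^2 + 32*v - 32) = (v - 4)*(v - 3)*(v + 2)*(v^2 - 6*v + 8) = (v - 4)*(v - 3)*(v - 2)*(v + 2)*(v - 4)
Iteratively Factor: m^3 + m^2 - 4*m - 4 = (m - 2)*(m^2 + 3*m + 2) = (m - 2)*(m + 2)*(m + 1)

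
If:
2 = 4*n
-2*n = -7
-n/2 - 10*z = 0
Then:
No Solution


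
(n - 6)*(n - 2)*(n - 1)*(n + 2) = n^4 - 7*n^3 + 2*n^2 + 28*n - 24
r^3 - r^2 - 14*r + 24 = (r - 3)*(r - 2)*(r + 4)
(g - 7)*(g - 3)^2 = g^3 - 13*g^2 + 51*g - 63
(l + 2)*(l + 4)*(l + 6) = l^3 + 12*l^2 + 44*l + 48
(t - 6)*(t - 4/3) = t^2 - 22*t/3 + 8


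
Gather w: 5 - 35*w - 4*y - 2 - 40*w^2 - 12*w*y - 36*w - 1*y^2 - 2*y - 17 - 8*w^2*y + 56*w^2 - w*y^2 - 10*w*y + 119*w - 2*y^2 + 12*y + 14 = w^2*(16 - 8*y) + w*(-y^2 - 22*y + 48) - 3*y^2 + 6*y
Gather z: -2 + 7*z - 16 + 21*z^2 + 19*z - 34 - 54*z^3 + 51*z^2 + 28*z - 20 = -54*z^3 + 72*z^2 + 54*z - 72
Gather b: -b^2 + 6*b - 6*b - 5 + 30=25 - b^2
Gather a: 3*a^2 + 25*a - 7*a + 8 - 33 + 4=3*a^2 + 18*a - 21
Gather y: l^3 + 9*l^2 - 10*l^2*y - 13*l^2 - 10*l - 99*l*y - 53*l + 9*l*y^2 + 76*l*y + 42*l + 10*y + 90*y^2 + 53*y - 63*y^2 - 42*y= l^3 - 4*l^2 - 21*l + y^2*(9*l + 27) + y*(-10*l^2 - 23*l + 21)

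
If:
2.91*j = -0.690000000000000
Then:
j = -0.24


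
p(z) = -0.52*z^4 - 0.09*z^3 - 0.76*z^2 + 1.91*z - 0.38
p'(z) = -2.08*z^3 - 0.27*z^2 - 1.52*z + 1.91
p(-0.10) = -0.58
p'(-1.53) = 11.05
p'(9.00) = -1549.96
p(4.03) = -148.08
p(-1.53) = -7.61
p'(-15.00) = 6983.96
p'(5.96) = -457.09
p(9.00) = -3522.08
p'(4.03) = -144.74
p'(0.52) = 0.75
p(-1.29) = -5.36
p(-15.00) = -26221.28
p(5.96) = -691.17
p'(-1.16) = 6.56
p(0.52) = 0.36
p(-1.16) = -4.42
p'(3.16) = -71.22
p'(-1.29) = 7.89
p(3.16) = -56.62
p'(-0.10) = 2.06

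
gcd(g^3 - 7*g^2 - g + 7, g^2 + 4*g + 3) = g + 1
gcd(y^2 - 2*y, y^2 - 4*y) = y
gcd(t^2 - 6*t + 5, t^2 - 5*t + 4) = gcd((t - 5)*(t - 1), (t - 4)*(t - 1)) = t - 1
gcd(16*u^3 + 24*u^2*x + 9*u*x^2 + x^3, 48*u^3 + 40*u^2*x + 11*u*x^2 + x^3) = 16*u^2 + 8*u*x + x^2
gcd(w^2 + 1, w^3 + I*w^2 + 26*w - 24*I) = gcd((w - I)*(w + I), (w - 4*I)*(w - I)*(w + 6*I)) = w - I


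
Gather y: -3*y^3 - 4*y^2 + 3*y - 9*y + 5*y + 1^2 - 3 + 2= -3*y^3 - 4*y^2 - y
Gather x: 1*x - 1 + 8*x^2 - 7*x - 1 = 8*x^2 - 6*x - 2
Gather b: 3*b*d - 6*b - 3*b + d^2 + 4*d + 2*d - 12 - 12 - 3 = b*(3*d - 9) + d^2 + 6*d - 27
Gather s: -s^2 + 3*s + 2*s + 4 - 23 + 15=-s^2 + 5*s - 4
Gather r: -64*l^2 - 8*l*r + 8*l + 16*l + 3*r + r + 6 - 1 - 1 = -64*l^2 + 24*l + r*(4 - 8*l) + 4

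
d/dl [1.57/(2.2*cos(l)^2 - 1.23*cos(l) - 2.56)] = (6.908*cos(l) - 1.9311)*sin(l)/(-2.2*cos(l)^2 + 1.23*cos(l) + 2.56)^2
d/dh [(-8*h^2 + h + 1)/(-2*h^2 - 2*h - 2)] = 9*h*(h + 2)/(2*(h^4 + 2*h^3 + 3*h^2 + 2*h + 1))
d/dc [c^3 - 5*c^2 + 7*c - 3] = 3*c^2 - 10*c + 7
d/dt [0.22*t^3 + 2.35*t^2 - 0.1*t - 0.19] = 0.66*t^2 + 4.7*t - 0.1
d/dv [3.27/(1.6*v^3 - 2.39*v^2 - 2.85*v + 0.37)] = (-15.696*v^2 + 15.6306*v + 9.3195)/(1.6*v^3 - 2.39*v^2 - 2.85*v + 0.37)^2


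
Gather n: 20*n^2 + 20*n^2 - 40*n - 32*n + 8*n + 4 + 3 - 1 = 40*n^2 - 64*n + 6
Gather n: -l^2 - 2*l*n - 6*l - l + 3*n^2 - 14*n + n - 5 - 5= -l^2 - 7*l + 3*n^2 + n*(-2*l - 13) - 10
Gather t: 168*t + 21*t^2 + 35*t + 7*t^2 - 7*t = 28*t^2 + 196*t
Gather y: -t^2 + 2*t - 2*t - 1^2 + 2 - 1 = -t^2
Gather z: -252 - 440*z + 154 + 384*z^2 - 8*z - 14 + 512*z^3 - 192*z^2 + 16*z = 512*z^3 + 192*z^2 - 432*z - 112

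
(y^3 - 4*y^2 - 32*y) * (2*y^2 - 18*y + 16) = 2*y^5 - 26*y^4 + 24*y^3 + 512*y^2 - 512*y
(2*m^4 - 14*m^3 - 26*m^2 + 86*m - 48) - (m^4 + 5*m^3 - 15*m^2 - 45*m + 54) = m^4 - 19*m^3 - 11*m^2 + 131*m - 102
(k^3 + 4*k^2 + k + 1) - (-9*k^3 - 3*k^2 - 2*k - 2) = 10*k^3 + 7*k^2 + 3*k + 3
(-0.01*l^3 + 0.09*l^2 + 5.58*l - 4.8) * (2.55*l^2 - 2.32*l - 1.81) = -0.0255*l^5 + 0.2527*l^4 + 14.0383*l^3 - 25.3485*l^2 + 1.0362*l + 8.688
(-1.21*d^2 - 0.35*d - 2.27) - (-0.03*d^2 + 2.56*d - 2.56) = -1.18*d^2 - 2.91*d + 0.29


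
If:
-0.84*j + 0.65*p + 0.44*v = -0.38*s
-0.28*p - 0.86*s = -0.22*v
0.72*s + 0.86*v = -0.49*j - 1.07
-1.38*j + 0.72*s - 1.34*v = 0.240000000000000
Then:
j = 0.31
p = 1.38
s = -0.67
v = -0.86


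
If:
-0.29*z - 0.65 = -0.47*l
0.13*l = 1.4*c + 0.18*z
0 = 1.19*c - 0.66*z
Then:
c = 0.11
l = 1.51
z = 0.21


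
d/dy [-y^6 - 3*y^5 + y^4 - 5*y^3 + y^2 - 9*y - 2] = -6*y^5 - 15*y^4 + 4*y^3 - 15*y^2 + 2*y - 9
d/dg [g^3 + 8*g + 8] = 3*g^2 + 8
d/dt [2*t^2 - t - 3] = 4*t - 1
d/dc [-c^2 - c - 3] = -2*c - 1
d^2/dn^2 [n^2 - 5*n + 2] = 2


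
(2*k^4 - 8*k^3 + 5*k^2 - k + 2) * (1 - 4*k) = -8*k^5 + 34*k^4 - 28*k^3 + 9*k^2 - 9*k + 2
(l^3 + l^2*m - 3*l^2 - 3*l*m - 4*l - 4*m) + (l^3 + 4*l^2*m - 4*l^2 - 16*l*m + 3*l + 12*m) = 2*l^3 + 5*l^2*m - 7*l^2 - 19*l*m - l + 8*m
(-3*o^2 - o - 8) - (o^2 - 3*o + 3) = -4*o^2 + 2*o - 11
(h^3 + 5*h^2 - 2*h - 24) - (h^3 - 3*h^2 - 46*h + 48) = 8*h^2 + 44*h - 72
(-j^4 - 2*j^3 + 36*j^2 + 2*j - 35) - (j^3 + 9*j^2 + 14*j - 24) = -j^4 - 3*j^3 + 27*j^2 - 12*j - 11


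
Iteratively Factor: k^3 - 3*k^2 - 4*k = (k - 4)*(k^2 + k) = k*(k - 4)*(k + 1)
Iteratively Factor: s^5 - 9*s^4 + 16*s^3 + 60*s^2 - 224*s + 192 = (s - 4)*(s^4 - 5*s^3 - 4*s^2 + 44*s - 48) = (s - 4)^2*(s^3 - s^2 - 8*s + 12) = (s - 4)^2*(s - 2)*(s^2 + s - 6) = (s - 4)^2*(s - 2)^2*(s + 3)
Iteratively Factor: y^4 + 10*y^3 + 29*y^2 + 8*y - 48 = (y + 4)*(y^3 + 6*y^2 + 5*y - 12) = (y - 1)*(y + 4)*(y^2 + 7*y + 12) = (y - 1)*(y + 3)*(y + 4)*(y + 4)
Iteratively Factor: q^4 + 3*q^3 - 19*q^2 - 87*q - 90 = (q - 5)*(q^3 + 8*q^2 + 21*q + 18) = (q - 5)*(q + 3)*(q^2 + 5*q + 6) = (q - 5)*(q + 2)*(q + 3)*(q + 3)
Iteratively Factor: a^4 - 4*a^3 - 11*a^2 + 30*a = (a + 3)*(a^3 - 7*a^2 + 10*a) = a*(a + 3)*(a^2 - 7*a + 10) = a*(a - 2)*(a + 3)*(a - 5)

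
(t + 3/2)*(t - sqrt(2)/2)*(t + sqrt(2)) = t^3 + sqrt(2)*t^2/2 + 3*t^2/2 - t + 3*sqrt(2)*t/4 - 3/2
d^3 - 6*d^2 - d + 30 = (d - 5)*(d - 3)*(d + 2)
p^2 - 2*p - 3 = (p - 3)*(p + 1)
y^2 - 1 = (y - 1)*(y + 1)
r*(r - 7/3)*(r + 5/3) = r^3 - 2*r^2/3 - 35*r/9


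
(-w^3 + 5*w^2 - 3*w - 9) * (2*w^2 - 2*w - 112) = -2*w^5 + 12*w^4 + 96*w^3 - 572*w^2 + 354*w + 1008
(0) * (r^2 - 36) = 0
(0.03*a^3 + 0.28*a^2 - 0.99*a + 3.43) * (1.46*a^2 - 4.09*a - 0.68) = 0.0438*a^5 + 0.2861*a^4 - 2.611*a^3 + 8.8665*a^2 - 13.3555*a - 2.3324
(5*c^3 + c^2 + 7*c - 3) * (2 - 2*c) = -10*c^4 + 8*c^3 - 12*c^2 + 20*c - 6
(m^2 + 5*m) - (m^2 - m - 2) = 6*m + 2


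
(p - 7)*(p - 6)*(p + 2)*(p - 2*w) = p^4 - 2*p^3*w - 11*p^3 + 22*p^2*w + 16*p^2 - 32*p*w + 84*p - 168*w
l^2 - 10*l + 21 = (l - 7)*(l - 3)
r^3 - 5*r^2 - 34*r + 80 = (r - 8)*(r - 2)*(r + 5)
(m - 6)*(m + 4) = m^2 - 2*m - 24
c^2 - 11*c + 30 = (c - 6)*(c - 5)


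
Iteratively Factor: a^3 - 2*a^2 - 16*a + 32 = (a + 4)*(a^2 - 6*a + 8) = (a - 4)*(a + 4)*(a - 2)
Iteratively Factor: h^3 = (h)*(h^2) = h^2*(h)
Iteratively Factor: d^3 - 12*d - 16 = (d + 2)*(d^2 - 2*d - 8) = (d + 2)^2*(d - 4)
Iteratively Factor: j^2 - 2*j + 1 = (j - 1)*(j - 1)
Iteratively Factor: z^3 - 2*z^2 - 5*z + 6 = (z - 3)*(z^2 + z - 2) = (z - 3)*(z - 1)*(z + 2)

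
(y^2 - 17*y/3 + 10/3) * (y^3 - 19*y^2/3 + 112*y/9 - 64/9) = y^5 - 12*y^4 + 155*y^3/3 - 2666*y^2/27 + 736*y/9 - 640/27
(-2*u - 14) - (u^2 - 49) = -u^2 - 2*u + 35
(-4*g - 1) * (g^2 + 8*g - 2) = -4*g^3 - 33*g^2 + 2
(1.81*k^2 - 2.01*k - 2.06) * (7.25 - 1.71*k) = -3.0951*k^3 + 16.5596*k^2 - 11.0499*k - 14.935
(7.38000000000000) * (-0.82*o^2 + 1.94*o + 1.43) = -6.0516*o^2 + 14.3172*o + 10.5534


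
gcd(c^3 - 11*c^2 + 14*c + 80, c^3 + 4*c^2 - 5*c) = 1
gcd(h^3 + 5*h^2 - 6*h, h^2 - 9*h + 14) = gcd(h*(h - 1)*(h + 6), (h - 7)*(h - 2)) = 1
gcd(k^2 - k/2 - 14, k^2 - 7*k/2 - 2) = k - 4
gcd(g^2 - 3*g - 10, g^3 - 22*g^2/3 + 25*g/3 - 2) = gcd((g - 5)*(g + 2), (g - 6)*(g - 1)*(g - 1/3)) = 1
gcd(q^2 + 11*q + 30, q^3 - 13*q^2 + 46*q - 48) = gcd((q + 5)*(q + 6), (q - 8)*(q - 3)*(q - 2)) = 1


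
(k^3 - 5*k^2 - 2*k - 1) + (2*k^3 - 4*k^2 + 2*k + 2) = 3*k^3 - 9*k^2 + 1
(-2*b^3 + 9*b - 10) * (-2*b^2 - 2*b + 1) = 4*b^5 + 4*b^4 - 20*b^3 + 2*b^2 + 29*b - 10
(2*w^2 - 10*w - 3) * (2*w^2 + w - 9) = 4*w^4 - 18*w^3 - 34*w^2 + 87*w + 27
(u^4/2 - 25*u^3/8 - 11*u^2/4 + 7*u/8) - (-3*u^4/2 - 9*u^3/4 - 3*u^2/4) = 2*u^4 - 7*u^3/8 - 2*u^2 + 7*u/8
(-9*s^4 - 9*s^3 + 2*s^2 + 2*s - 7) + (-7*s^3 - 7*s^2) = -9*s^4 - 16*s^3 - 5*s^2 + 2*s - 7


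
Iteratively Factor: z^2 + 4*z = (z + 4)*(z)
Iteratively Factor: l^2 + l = (l)*(l + 1)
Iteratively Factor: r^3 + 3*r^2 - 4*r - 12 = (r + 2)*(r^2 + r - 6) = (r + 2)*(r + 3)*(r - 2)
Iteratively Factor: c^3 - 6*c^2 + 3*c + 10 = (c - 2)*(c^2 - 4*c - 5) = (c - 2)*(c + 1)*(c - 5)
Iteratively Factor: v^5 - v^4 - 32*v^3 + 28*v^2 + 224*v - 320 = (v + 4)*(v^4 - 5*v^3 - 12*v^2 + 76*v - 80) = (v - 2)*(v + 4)*(v^3 - 3*v^2 - 18*v + 40) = (v - 5)*(v - 2)*(v + 4)*(v^2 + 2*v - 8) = (v - 5)*(v - 2)*(v + 4)^2*(v - 2)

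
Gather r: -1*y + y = 0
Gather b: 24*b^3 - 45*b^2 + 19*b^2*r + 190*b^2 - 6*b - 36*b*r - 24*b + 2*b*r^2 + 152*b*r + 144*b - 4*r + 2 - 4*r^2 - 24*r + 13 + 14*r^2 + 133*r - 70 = 24*b^3 + b^2*(19*r + 145) + b*(2*r^2 + 116*r + 114) + 10*r^2 + 105*r - 55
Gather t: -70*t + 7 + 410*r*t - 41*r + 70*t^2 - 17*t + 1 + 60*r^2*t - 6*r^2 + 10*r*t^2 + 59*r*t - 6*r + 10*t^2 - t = -6*r^2 - 47*r + t^2*(10*r + 80) + t*(60*r^2 + 469*r - 88) + 8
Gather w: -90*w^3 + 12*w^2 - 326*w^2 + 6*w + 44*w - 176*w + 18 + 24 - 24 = -90*w^3 - 314*w^2 - 126*w + 18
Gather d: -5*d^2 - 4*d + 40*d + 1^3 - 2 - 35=-5*d^2 + 36*d - 36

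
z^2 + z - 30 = (z - 5)*(z + 6)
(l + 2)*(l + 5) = l^2 + 7*l + 10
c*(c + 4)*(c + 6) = c^3 + 10*c^2 + 24*c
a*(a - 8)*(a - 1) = a^3 - 9*a^2 + 8*a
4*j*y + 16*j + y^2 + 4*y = (4*j + y)*(y + 4)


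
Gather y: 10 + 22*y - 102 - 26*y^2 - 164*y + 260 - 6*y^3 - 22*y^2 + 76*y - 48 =-6*y^3 - 48*y^2 - 66*y + 120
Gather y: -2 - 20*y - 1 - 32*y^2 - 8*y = -32*y^2 - 28*y - 3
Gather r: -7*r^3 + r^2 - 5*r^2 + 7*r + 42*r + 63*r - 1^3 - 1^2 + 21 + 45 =-7*r^3 - 4*r^2 + 112*r + 64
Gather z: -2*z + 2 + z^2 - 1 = z^2 - 2*z + 1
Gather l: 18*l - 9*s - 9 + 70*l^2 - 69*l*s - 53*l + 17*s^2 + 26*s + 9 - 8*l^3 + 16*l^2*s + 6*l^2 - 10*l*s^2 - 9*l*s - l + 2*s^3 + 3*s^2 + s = -8*l^3 + l^2*(16*s + 76) + l*(-10*s^2 - 78*s - 36) + 2*s^3 + 20*s^2 + 18*s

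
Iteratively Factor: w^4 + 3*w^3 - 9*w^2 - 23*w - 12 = (w + 4)*(w^3 - w^2 - 5*w - 3) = (w + 1)*(w + 4)*(w^2 - 2*w - 3) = (w - 3)*(w + 1)*(w + 4)*(w + 1)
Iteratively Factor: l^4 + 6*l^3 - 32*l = (l + 4)*(l^3 + 2*l^2 - 8*l) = l*(l + 4)*(l^2 + 2*l - 8) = l*(l - 2)*(l + 4)*(l + 4)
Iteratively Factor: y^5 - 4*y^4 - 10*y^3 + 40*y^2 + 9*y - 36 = (y - 1)*(y^4 - 3*y^3 - 13*y^2 + 27*y + 36) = (y - 1)*(y + 1)*(y^3 - 4*y^2 - 9*y + 36) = (y - 1)*(y + 1)*(y + 3)*(y^2 - 7*y + 12) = (y - 3)*(y - 1)*(y + 1)*(y + 3)*(y - 4)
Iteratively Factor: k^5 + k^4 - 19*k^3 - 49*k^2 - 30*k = (k + 1)*(k^4 - 19*k^2 - 30*k) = k*(k + 1)*(k^3 - 19*k - 30) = k*(k - 5)*(k + 1)*(k^2 + 5*k + 6) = k*(k - 5)*(k + 1)*(k + 2)*(k + 3)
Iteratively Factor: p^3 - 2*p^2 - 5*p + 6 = (p + 2)*(p^2 - 4*p + 3) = (p - 3)*(p + 2)*(p - 1)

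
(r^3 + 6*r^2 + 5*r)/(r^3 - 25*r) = (r + 1)/(r - 5)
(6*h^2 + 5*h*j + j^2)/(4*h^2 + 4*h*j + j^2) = (3*h + j)/(2*h + j)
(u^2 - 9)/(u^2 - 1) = (u^2 - 9)/(u^2 - 1)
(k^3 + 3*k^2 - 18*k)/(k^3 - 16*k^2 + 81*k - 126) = k*(k + 6)/(k^2 - 13*k + 42)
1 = 1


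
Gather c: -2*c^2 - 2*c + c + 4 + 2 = -2*c^2 - c + 6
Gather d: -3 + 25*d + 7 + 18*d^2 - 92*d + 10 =18*d^2 - 67*d + 14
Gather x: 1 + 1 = 2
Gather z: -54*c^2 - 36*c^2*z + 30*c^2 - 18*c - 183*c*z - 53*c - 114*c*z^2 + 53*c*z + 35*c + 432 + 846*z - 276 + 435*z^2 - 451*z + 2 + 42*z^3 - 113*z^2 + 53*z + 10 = -24*c^2 - 36*c + 42*z^3 + z^2*(322 - 114*c) + z*(-36*c^2 - 130*c + 448) + 168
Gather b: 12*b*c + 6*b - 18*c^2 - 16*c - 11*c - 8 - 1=b*(12*c + 6) - 18*c^2 - 27*c - 9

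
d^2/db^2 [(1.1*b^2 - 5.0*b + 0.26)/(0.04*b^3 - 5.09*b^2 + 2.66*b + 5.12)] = (0.00352*b^6 - 0.048*b^5 + 5.41075199999997*b^4 - 232.231216*b^3 + 224.8719*b^2 - 803.264952*b + 211.094608)/(6.4e-5*b^9 - 0.024432*b^8 + 3.12174*b^7 - 135.097109*b^6 + 201.341118*b^5 + 293.172612*b^4 - 393.963544*b^3 - 291.612672*b^2 + 209.190912*b + 134.217728)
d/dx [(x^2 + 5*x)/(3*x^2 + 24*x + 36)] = (x^2 + 8*x + 20)/(x^4 + 16*x^3 + 88*x^2 + 192*x + 144)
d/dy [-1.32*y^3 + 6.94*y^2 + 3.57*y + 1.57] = -3.96*y^2 + 13.88*y + 3.57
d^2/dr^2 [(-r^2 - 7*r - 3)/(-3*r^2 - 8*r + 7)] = 6*(13*r^3 + 48*r^2 + 219*r + 232)/(27*r^6 + 216*r^5 + 387*r^4 - 496*r^3 - 903*r^2 + 1176*r - 343)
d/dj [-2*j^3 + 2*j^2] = 2*j*(2 - 3*j)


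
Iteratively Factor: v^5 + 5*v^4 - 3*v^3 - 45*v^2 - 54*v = (v)*(v^4 + 5*v^3 - 3*v^2 - 45*v - 54) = v*(v - 3)*(v^3 + 8*v^2 + 21*v + 18) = v*(v - 3)*(v + 3)*(v^2 + 5*v + 6) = v*(v - 3)*(v + 3)^2*(v + 2)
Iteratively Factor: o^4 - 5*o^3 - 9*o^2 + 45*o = (o - 3)*(o^3 - 2*o^2 - 15*o) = (o - 3)*(o + 3)*(o^2 - 5*o) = (o - 5)*(o - 3)*(o + 3)*(o)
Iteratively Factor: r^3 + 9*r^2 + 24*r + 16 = (r + 4)*(r^2 + 5*r + 4) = (r + 4)^2*(r + 1)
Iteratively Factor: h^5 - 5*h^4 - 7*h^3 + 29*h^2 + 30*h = (h + 1)*(h^4 - 6*h^3 - h^2 + 30*h) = (h - 5)*(h + 1)*(h^3 - h^2 - 6*h) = (h - 5)*(h + 1)*(h + 2)*(h^2 - 3*h) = h*(h - 5)*(h + 1)*(h + 2)*(h - 3)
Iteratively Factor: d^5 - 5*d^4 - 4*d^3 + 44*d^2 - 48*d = (d)*(d^4 - 5*d^3 - 4*d^2 + 44*d - 48) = d*(d + 3)*(d^3 - 8*d^2 + 20*d - 16) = d*(d - 4)*(d + 3)*(d^2 - 4*d + 4) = d*(d - 4)*(d - 2)*(d + 3)*(d - 2)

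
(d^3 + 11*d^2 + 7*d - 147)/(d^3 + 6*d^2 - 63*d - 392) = (d - 3)/(d - 8)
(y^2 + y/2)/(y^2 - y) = (y + 1/2)/(y - 1)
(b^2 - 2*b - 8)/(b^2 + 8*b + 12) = (b - 4)/(b + 6)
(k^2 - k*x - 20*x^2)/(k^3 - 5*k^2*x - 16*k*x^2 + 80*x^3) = 1/(k - 4*x)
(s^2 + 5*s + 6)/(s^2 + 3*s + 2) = (s + 3)/(s + 1)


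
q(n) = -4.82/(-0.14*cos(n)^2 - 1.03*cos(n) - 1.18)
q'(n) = -4.82*(-0.28*sin(n)*cos(n) - 1.03*sin(n))/(-0.14*cos(n)^2 - 1.03*cos(n) - 1.18)^2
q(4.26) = 6.37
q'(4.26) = -6.87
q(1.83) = 5.21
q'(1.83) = 5.22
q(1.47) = 3.75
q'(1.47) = 3.07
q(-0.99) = 2.70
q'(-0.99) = -1.49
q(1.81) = 5.11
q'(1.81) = 5.07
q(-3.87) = 9.85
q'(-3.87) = 11.00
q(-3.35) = 15.74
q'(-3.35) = 8.04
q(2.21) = 7.83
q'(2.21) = 8.82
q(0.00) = 2.05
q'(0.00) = 0.00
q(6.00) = 2.10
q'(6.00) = -0.33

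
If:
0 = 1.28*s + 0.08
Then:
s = -0.06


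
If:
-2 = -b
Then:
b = 2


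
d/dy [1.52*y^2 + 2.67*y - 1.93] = 3.04*y + 2.67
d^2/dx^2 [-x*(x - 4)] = -2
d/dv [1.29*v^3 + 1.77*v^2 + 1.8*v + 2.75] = 3.87*v^2 + 3.54*v + 1.8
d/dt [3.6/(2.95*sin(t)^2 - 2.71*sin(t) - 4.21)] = (9.756 - 21.24*sin(t))*cos(t)/(-2.95*sin(t)^2 + 2.71*sin(t) + 4.21)^2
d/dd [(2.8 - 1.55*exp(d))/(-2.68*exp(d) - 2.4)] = 11.224*exp(d)/(2.68*exp(d) + 2.4)^2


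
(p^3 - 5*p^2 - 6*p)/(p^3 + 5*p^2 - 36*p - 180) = p*(p + 1)/(p^2 + 11*p + 30)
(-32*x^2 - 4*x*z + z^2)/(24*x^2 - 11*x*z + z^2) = (-4*x - z)/(3*x - z)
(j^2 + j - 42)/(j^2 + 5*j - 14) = (j - 6)/(j - 2)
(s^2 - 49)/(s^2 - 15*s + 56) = (s + 7)/(s - 8)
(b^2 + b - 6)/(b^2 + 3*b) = (b - 2)/b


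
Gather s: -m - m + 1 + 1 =2 - 2*m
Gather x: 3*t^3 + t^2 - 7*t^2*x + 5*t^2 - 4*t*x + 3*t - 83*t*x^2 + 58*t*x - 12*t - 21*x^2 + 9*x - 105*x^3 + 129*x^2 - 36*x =3*t^3 + 6*t^2 - 9*t - 105*x^3 + x^2*(108 - 83*t) + x*(-7*t^2 + 54*t - 27)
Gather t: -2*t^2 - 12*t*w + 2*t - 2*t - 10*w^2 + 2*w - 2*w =-2*t^2 - 12*t*w - 10*w^2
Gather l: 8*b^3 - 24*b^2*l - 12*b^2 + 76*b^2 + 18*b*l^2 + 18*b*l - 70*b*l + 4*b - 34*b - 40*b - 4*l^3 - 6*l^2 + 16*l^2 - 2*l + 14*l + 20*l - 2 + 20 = 8*b^3 + 64*b^2 - 70*b - 4*l^3 + l^2*(18*b + 10) + l*(-24*b^2 - 52*b + 32) + 18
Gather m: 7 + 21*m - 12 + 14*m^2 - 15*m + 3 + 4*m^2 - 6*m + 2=18*m^2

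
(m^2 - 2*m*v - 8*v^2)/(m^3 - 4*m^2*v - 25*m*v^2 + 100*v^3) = (-m - 2*v)/(-m^2 + 25*v^2)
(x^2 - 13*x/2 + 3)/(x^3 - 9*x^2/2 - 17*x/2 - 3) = (2*x - 1)/(2*x^2 + 3*x + 1)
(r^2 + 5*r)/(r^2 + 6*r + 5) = r/(r + 1)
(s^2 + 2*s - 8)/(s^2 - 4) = (s + 4)/(s + 2)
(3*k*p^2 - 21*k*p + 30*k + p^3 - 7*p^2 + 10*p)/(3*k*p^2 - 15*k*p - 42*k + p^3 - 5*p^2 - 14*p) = (p^2 - 7*p + 10)/(p^2 - 5*p - 14)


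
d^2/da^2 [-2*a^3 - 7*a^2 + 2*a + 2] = -12*a - 14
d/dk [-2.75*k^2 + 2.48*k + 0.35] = 2.48 - 5.5*k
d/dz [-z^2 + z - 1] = 1 - 2*z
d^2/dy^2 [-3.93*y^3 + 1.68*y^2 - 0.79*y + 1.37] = 3.36 - 23.58*y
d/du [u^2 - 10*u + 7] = 2*u - 10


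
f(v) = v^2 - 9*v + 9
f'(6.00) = 3.00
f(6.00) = -9.00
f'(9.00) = 9.00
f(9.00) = 9.00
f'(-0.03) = -9.06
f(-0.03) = 9.27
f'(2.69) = -3.62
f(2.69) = -7.97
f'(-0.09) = -9.18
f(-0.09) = 9.82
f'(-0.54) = -10.08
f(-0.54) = 14.15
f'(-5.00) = -19.00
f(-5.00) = 79.00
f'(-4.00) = -17.00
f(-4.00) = 61.00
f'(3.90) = -1.20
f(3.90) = -10.89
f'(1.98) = -5.04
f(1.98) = -4.90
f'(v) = 2*v - 9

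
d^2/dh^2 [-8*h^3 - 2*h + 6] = -48*h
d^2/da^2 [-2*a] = 0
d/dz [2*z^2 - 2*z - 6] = 4*z - 2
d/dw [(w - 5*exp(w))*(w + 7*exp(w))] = 2*w*exp(w) + 2*w - 70*exp(2*w) + 2*exp(w)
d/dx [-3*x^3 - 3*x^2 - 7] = 3*x*(-3*x - 2)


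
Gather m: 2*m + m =3*m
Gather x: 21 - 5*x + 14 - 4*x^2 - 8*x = -4*x^2 - 13*x + 35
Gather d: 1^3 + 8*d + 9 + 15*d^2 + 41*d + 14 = 15*d^2 + 49*d + 24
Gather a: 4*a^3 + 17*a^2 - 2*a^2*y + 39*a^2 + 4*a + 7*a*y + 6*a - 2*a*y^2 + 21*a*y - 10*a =4*a^3 + a^2*(56 - 2*y) + a*(-2*y^2 + 28*y)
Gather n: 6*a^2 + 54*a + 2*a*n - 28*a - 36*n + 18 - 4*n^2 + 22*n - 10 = 6*a^2 + 26*a - 4*n^2 + n*(2*a - 14) + 8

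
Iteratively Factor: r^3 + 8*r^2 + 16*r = (r + 4)*(r^2 + 4*r) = r*(r + 4)*(r + 4)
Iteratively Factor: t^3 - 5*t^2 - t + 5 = (t - 5)*(t^2 - 1) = (t - 5)*(t - 1)*(t + 1)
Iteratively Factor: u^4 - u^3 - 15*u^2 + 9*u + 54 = (u + 2)*(u^3 - 3*u^2 - 9*u + 27) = (u + 2)*(u + 3)*(u^2 - 6*u + 9) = (u - 3)*(u + 2)*(u + 3)*(u - 3)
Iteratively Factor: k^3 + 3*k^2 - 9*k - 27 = (k + 3)*(k^2 - 9) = (k + 3)^2*(k - 3)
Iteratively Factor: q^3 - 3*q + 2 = (q - 1)*(q^2 + q - 2) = (q - 1)*(q + 2)*(q - 1)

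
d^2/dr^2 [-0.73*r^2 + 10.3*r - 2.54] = -1.46000000000000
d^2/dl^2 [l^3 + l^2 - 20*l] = 6*l + 2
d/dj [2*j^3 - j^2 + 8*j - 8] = 6*j^2 - 2*j + 8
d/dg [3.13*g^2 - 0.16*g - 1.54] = 6.26*g - 0.16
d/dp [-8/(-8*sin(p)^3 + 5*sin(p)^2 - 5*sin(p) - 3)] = 8*(-24*sin(p)^2 + 10*sin(p) - 5)*cos(p)/((8*sin(p) + 3)^2*(sin(p)^2 - sin(p) + 1)^2)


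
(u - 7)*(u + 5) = u^2 - 2*u - 35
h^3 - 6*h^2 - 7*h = h*(h - 7)*(h + 1)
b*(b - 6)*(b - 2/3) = b^3 - 20*b^2/3 + 4*b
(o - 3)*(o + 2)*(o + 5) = o^3 + 4*o^2 - 11*o - 30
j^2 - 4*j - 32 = (j - 8)*(j + 4)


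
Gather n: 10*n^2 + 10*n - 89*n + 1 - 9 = 10*n^2 - 79*n - 8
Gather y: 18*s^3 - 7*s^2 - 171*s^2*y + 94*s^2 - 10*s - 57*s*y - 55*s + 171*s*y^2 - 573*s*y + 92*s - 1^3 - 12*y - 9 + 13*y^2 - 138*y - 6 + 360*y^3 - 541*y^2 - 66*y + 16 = 18*s^3 + 87*s^2 + 27*s + 360*y^3 + y^2*(171*s - 528) + y*(-171*s^2 - 630*s - 216)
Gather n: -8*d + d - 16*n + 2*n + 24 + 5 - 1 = -7*d - 14*n + 28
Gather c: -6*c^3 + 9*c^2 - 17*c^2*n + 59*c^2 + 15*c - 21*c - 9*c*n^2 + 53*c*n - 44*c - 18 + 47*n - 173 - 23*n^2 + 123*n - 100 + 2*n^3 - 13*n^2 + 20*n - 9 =-6*c^3 + c^2*(68 - 17*n) + c*(-9*n^2 + 53*n - 50) + 2*n^3 - 36*n^2 + 190*n - 300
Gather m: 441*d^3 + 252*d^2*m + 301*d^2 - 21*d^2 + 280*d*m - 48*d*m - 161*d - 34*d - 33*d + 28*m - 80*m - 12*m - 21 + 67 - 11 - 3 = 441*d^3 + 280*d^2 - 228*d + m*(252*d^2 + 232*d - 64) + 32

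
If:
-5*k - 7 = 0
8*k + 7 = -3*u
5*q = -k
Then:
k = -7/5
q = 7/25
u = 7/5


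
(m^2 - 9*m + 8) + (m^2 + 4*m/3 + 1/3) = 2*m^2 - 23*m/3 + 25/3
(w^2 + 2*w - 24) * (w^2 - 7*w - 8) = w^4 - 5*w^3 - 46*w^2 + 152*w + 192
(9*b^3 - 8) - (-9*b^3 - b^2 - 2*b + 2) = 18*b^3 + b^2 + 2*b - 10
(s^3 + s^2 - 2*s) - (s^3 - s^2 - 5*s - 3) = 2*s^2 + 3*s + 3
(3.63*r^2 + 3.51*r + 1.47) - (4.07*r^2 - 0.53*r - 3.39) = -0.44*r^2 + 4.04*r + 4.86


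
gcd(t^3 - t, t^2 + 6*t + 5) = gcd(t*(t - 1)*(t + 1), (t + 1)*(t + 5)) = t + 1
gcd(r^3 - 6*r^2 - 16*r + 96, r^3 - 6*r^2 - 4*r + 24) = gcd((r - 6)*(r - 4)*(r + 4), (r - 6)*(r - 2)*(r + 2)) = r - 6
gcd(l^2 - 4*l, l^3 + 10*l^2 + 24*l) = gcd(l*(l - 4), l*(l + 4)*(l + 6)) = l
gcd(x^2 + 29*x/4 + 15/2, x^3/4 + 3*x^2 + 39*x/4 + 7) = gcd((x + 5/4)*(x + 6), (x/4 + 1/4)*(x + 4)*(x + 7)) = 1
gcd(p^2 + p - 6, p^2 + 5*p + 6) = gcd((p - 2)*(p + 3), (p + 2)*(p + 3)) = p + 3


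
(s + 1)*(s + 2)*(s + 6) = s^3 + 9*s^2 + 20*s + 12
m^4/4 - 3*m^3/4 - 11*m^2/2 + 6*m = m*(m/4 + 1)*(m - 6)*(m - 1)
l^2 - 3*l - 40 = (l - 8)*(l + 5)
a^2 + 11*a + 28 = (a + 4)*(a + 7)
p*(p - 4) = p^2 - 4*p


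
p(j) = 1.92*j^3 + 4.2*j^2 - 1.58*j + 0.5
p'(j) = 5.76*j^2 + 8.4*j - 1.58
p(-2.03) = 4.95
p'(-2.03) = 5.10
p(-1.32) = 5.49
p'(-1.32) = -2.63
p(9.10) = 1780.78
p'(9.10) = 551.85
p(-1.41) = 5.70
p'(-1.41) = -1.97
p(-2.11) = 4.50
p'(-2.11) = 6.34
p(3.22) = 103.06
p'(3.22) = 85.19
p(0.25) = 0.40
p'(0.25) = 0.88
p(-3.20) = -14.35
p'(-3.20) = 30.52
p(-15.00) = -5510.80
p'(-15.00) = 1168.42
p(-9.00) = -1044.76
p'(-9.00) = 389.38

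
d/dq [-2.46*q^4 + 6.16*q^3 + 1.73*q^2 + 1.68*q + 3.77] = -9.84*q^3 + 18.48*q^2 + 3.46*q + 1.68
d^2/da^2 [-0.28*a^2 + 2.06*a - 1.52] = -0.560000000000000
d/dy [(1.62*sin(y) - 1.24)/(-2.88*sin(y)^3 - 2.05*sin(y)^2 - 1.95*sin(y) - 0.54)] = (9.3312*sin(y)^3 - 7.3926*sin(y)^2 - 5.084*sin(y) - 3.2928)*cos(y)/(8.2944*sin(y)^6 + 11.808*sin(y)^5 + 15.4345*sin(y)^4 + 11.1054*sin(y)^3 + 6.0165*sin(y)^2 + 2.106*sin(y) + 0.2916)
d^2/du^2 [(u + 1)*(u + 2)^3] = 6*(u + 2)*(2*u + 3)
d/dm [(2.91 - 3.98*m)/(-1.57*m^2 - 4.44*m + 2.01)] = (-6.2486*m^2 + 9.1374*m + 4.9206)/(2.4649*m^4 + 13.9416*m^3 + 13.4022*m^2 - 17.8488*m + 4.0401)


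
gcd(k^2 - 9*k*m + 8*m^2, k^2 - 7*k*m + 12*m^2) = 1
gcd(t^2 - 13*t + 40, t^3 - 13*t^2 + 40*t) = t^2 - 13*t + 40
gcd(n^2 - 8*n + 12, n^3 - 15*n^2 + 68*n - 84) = n^2 - 8*n + 12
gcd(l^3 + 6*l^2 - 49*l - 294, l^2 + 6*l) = l + 6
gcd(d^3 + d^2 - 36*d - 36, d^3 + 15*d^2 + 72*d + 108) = d + 6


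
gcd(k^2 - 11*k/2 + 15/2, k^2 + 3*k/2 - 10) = k - 5/2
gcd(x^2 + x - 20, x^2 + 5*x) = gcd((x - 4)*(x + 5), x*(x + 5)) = x + 5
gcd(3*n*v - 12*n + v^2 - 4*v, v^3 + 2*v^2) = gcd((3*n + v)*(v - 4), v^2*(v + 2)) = 1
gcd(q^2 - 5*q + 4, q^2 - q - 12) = q - 4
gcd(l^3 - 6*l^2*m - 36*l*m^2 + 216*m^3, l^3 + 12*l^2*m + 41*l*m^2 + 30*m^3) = l + 6*m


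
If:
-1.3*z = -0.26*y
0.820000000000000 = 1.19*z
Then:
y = 3.45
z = 0.69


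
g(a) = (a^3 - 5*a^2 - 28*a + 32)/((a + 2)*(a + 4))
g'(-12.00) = 0.70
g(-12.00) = -26.00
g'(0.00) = -6.50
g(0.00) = 4.00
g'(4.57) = 0.30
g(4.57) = -1.86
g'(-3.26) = -17.90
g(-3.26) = -38.07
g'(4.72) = 0.34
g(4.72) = -1.82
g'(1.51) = -1.44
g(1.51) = -0.94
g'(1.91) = -0.96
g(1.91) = -1.42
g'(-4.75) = -2.97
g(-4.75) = -26.66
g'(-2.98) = -30.24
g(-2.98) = -44.59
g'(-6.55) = -0.45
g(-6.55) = -24.14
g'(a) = (3*a^2 - 10*a - 28)/((a + 2)*(a + 4)) - (a^3 - 5*a^2 - 28*a + 32)/((a + 2)*(a + 4)^2) - (a^3 - 5*a^2 - 28*a + 32)/((a + 2)^2*(a + 4)) = (a^2 + 4*a - 26)/(a^2 + 4*a + 4)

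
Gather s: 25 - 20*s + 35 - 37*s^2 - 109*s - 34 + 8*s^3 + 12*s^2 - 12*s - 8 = 8*s^3 - 25*s^2 - 141*s + 18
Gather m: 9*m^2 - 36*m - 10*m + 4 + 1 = 9*m^2 - 46*m + 5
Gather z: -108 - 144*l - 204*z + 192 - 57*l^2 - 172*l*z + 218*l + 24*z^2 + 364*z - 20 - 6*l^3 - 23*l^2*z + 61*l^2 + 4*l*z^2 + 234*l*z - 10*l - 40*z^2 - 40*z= -6*l^3 + 4*l^2 + 64*l + z^2*(4*l - 16) + z*(-23*l^2 + 62*l + 120) + 64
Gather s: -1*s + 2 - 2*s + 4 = 6 - 3*s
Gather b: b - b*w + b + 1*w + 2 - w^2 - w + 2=b*(2 - w) - w^2 + 4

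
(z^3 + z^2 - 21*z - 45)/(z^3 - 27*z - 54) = (z - 5)/(z - 6)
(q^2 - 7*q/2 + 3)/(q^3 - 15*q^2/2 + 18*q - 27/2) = (q - 2)/(q^2 - 6*q + 9)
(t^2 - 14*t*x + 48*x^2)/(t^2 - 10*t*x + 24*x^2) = (-t + 8*x)/(-t + 4*x)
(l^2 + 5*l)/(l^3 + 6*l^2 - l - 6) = l*(l + 5)/(l^3 + 6*l^2 - l - 6)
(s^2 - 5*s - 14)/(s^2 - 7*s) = (s + 2)/s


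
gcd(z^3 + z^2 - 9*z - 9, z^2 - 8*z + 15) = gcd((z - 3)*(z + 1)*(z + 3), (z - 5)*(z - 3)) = z - 3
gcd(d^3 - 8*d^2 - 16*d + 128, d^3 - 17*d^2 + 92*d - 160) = d^2 - 12*d + 32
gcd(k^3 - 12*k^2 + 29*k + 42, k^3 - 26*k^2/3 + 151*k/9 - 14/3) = k - 6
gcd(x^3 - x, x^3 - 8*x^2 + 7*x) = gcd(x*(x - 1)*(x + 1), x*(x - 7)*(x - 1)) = x^2 - x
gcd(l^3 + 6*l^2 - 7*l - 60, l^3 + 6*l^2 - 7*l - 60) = l^3 + 6*l^2 - 7*l - 60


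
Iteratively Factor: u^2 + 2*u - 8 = (u - 2)*(u + 4)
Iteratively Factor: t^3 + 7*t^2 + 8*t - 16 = (t + 4)*(t^2 + 3*t - 4) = (t + 4)^2*(t - 1)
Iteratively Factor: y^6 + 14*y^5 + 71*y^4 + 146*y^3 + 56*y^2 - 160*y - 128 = (y + 4)*(y^5 + 10*y^4 + 31*y^3 + 22*y^2 - 32*y - 32) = (y + 2)*(y + 4)*(y^4 + 8*y^3 + 15*y^2 - 8*y - 16) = (y + 2)*(y + 4)^2*(y^3 + 4*y^2 - y - 4) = (y + 2)*(y + 4)^3*(y^2 - 1) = (y - 1)*(y + 2)*(y + 4)^3*(y + 1)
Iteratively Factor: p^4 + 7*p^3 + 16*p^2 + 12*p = (p + 2)*(p^3 + 5*p^2 + 6*p) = (p + 2)^2*(p^2 + 3*p) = p*(p + 2)^2*(p + 3)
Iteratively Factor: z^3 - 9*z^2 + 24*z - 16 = (z - 1)*(z^2 - 8*z + 16) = (z - 4)*(z - 1)*(z - 4)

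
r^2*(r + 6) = r^3 + 6*r^2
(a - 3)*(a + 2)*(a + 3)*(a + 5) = a^4 + 7*a^3 + a^2 - 63*a - 90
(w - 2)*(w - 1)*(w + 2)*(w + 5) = w^4 + 4*w^3 - 9*w^2 - 16*w + 20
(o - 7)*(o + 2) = o^2 - 5*o - 14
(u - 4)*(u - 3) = u^2 - 7*u + 12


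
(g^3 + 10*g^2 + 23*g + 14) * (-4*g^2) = -4*g^5 - 40*g^4 - 92*g^3 - 56*g^2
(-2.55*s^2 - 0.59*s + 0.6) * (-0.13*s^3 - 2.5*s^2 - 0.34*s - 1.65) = 0.3315*s^5 + 6.4517*s^4 + 2.264*s^3 + 2.9081*s^2 + 0.7695*s - 0.99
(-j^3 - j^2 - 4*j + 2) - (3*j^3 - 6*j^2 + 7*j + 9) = -4*j^3 + 5*j^2 - 11*j - 7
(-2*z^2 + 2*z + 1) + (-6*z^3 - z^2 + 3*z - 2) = -6*z^3 - 3*z^2 + 5*z - 1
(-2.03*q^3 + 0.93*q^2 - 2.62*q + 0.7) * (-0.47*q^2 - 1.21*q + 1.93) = 0.9541*q^5 + 2.0192*q^4 - 3.8118*q^3 + 4.6361*q^2 - 5.9036*q + 1.351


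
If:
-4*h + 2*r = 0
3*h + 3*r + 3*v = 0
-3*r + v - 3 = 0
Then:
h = -1/3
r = -2/3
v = 1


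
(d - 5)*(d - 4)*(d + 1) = d^3 - 8*d^2 + 11*d + 20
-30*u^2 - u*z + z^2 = (-6*u + z)*(5*u + z)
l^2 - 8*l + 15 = (l - 5)*(l - 3)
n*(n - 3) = n^2 - 3*n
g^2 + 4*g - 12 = (g - 2)*(g + 6)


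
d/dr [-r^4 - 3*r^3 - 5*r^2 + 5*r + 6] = -4*r^3 - 9*r^2 - 10*r + 5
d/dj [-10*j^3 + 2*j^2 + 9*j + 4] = -30*j^2 + 4*j + 9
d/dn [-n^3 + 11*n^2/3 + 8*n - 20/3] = -3*n^2 + 22*n/3 + 8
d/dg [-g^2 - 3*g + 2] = -2*g - 3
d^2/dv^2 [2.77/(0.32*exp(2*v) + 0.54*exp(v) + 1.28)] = (2.77*(0.64*exp(v) + 0.54)*(1.28*exp(v) + 1.08)*exp(v) - (3.5456*exp(v) + 1.4958)*(0.32*exp(2*v) + 0.54*exp(v) + 1.28))*exp(v)/(0.32*exp(2*v) + 0.54*exp(v) + 1.28)^3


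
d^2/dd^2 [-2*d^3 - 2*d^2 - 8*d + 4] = -12*d - 4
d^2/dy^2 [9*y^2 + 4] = 18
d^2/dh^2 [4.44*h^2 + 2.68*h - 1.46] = 8.88000000000000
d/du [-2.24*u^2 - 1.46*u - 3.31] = -4.48*u - 1.46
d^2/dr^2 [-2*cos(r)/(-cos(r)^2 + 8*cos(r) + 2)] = (cos(r) + 2)^2*(-148*cos(r) + 32*cos(2*r) + 4*cos(3*r) + 160)/(16*cos(r) - cos(2*r) + 3)^3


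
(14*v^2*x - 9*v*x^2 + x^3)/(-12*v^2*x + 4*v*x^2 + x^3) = (-7*v + x)/(6*v + x)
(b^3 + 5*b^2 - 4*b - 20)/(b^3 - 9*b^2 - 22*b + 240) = (b^2 - 4)/(b^2 - 14*b + 48)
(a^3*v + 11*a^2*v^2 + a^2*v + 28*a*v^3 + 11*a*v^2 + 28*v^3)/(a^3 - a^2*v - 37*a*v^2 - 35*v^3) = v*(-a^3 - 11*a^2*v - a^2 - 28*a*v^2 - 11*a*v - 28*v^2)/(-a^3 + a^2*v + 37*a*v^2 + 35*v^3)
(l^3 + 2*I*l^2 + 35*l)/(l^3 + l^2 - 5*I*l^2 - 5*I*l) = (l + 7*I)/(l + 1)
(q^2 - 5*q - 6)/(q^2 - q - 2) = (q - 6)/(q - 2)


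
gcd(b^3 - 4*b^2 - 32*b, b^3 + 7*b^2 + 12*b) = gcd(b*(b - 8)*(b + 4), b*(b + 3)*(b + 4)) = b^2 + 4*b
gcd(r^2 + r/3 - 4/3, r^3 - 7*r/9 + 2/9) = 1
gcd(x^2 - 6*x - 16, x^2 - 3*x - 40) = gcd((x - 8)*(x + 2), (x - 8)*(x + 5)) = x - 8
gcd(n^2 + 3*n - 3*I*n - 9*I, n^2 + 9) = n - 3*I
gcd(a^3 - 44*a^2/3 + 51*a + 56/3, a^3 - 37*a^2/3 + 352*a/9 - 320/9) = a - 8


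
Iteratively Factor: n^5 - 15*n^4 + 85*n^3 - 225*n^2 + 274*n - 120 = (n - 5)*(n^4 - 10*n^3 + 35*n^2 - 50*n + 24) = (n - 5)*(n - 4)*(n^3 - 6*n^2 + 11*n - 6) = (n - 5)*(n - 4)*(n - 3)*(n^2 - 3*n + 2) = (n - 5)*(n - 4)*(n - 3)*(n - 2)*(n - 1)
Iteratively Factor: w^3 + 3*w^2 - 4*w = (w)*(w^2 + 3*w - 4) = w*(w + 4)*(w - 1)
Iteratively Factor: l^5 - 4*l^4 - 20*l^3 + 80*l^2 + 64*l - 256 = (l + 4)*(l^4 - 8*l^3 + 12*l^2 + 32*l - 64) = (l - 4)*(l + 4)*(l^3 - 4*l^2 - 4*l + 16) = (l - 4)*(l + 2)*(l + 4)*(l^2 - 6*l + 8) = (l - 4)^2*(l + 2)*(l + 4)*(l - 2)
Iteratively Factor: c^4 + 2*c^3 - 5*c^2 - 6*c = (c + 3)*(c^3 - c^2 - 2*c) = (c - 2)*(c + 3)*(c^2 + c) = (c - 2)*(c + 1)*(c + 3)*(c)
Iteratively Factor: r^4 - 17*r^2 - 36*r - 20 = (r + 1)*(r^3 - r^2 - 16*r - 20) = (r + 1)*(r + 2)*(r^2 - 3*r - 10) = (r - 5)*(r + 1)*(r + 2)*(r + 2)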